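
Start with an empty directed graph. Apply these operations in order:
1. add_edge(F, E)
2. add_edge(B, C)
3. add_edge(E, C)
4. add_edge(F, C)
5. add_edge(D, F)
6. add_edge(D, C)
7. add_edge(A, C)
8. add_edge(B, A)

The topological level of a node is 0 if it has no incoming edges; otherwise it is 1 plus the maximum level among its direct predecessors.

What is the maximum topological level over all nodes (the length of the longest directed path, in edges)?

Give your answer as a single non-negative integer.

Op 1: add_edge(F, E). Edges now: 1
Op 2: add_edge(B, C). Edges now: 2
Op 3: add_edge(E, C). Edges now: 3
Op 4: add_edge(F, C). Edges now: 4
Op 5: add_edge(D, F). Edges now: 5
Op 6: add_edge(D, C). Edges now: 6
Op 7: add_edge(A, C). Edges now: 7
Op 8: add_edge(B, A). Edges now: 8
Compute levels (Kahn BFS):
  sources (in-degree 0): B, D
  process B: level=0
    B->A: in-degree(A)=0, level(A)=1, enqueue
    B->C: in-degree(C)=4, level(C)>=1
  process D: level=0
    D->C: in-degree(C)=3, level(C)>=1
    D->F: in-degree(F)=0, level(F)=1, enqueue
  process A: level=1
    A->C: in-degree(C)=2, level(C)>=2
  process F: level=1
    F->C: in-degree(C)=1, level(C)>=2
    F->E: in-degree(E)=0, level(E)=2, enqueue
  process E: level=2
    E->C: in-degree(C)=0, level(C)=3, enqueue
  process C: level=3
All levels: A:1, B:0, C:3, D:0, E:2, F:1
max level = 3

Answer: 3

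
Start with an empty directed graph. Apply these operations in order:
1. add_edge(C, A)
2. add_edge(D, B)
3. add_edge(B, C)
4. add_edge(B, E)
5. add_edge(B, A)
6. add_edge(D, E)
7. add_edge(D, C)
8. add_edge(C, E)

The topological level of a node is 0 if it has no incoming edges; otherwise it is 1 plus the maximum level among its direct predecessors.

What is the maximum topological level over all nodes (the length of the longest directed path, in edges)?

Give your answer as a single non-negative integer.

Op 1: add_edge(C, A). Edges now: 1
Op 2: add_edge(D, B). Edges now: 2
Op 3: add_edge(B, C). Edges now: 3
Op 4: add_edge(B, E). Edges now: 4
Op 5: add_edge(B, A). Edges now: 5
Op 6: add_edge(D, E). Edges now: 6
Op 7: add_edge(D, C). Edges now: 7
Op 8: add_edge(C, E). Edges now: 8
Compute levels (Kahn BFS):
  sources (in-degree 0): D
  process D: level=0
    D->B: in-degree(B)=0, level(B)=1, enqueue
    D->C: in-degree(C)=1, level(C)>=1
    D->E: in-degree(E)=2, level(E)>=1
  process B: level=1
    B->A: in-degree(A)=1, level(A)>=2
    B->C: in-degree(C)=0, level(C)=2, enqueue
    B->E: in-degree(E)=1, level(E)>=2
  process C: level=2
    C->A: in-degree(A)=0, level(A)=3, enqueue
    C->E: in-degree(E)=0, level(E)=3, enqueue
  process A: level=3
  process E: level=3
All levels: A:3, B:1, C:2, D:0, E:3
max level = 3

Answer: 3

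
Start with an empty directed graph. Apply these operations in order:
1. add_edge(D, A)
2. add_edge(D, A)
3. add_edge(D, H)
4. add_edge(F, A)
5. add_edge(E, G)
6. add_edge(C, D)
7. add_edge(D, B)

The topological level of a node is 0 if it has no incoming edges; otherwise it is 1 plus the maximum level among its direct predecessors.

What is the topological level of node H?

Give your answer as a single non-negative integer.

Answer: 2

Derivation:
Op 1: add_edge(D, A). Edges now: 1
Op 2: add_edge(D, A) (duplicate, no change). Edges now: 1
Op 3: add_edge(D, H). Edges now: 2
Op 4: add_edge(F, A). Edges now: 3
Op 5: add_edge(E, G). Edges now: 4
Op 6: add_edge(C, D). Edges now: 5
Op 7: add_edge(D, B). Edges now: 6
Compute levels (Kahn BFS):
  sources (in-degree 0): C, E, F
  process C: level=0
    C->D: in-degree(D)=0, level(D)=1, enqueue
  process E: level=0
    E->G: in-degree(G)=0, level(G)=1, enqueue
  process F: level=0
    F->A: in-degree(A)=1, level(A)>=1
  process D: level=1
    D->A: in-degree(A)=0, level(A)=2, enqueue
    D->B: in-degree(B)=0, level(B)=2, enqueue
    D->H: in-degree(H)=0, level(H)=2, enqueue
  process G: level=1
  process A: level=2
  process B: level=2
  process H: level=2
All levels: A:2, B:2, C:0, D:1, E:0, F:0, G:1, H:2
level(H) = 2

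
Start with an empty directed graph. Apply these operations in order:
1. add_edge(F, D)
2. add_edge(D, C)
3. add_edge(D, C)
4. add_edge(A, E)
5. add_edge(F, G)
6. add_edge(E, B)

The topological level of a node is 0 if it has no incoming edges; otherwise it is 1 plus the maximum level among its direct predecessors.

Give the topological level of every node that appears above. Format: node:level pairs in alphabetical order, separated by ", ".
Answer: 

Op 1: add_edge(F, D). Edges now: 1
Op 2: add_edge(D, C). Edges now: 2
Op 3: add_edge(D, C) (duplicate, no change). Edges now: 2
Op 4: add_edge(A, E). Edges now: 3
Op 5: add_edge(F, G). Edges now: 4
Op 6: add_edge(E, B). Edges now: 5
Compute levels (Kahn BFS):
  sources (in-degree 0): A, F
  process A: level=0
    A->E: in-degree(E)=0, level(E)=1, enqueue
  process F: level=0
    F->D: in-degree(D)=0, level(D)=1, enqueue
    F->G: in-degree(G)=0, level(G)=1, enqueue
  process E: level=1
    E->B: in-degree(B)=0, level(B)=2, enqueue
  process D: level=1
    D->C: in-degree(C)=0, level(C)=2, enqueue
  process G: level=1
  process B: level=2
  process C: level=2
All levels: A:0, B:2, C:2, D:1, E:1, F:0, G:1

Answer: A:0, B:2, C:2, D:1, E:1, F:0, G:1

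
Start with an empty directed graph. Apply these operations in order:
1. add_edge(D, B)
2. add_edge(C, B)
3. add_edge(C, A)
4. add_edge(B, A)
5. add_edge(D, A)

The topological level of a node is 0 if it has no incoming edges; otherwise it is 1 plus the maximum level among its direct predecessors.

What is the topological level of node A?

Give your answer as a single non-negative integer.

Op 1: add_edge(D, B). Edges now: 1
Op 2: add_edge(C, B). Edges now: 2
Op 3: add_edge(C, A). Edges now: 3
Op 4: add_edge(B, A). Edges now: 4
Op 5: add_edge(D, A). Edges now: 5
Compute levels (Kahn BFS):
  sources (in-degree 0): C, D
  process C: level=0
    C->A: in-degree(A)=2, level(A)>=1
    C->B: in-degree(B)=1, level(B)>=1
  process D: level=0
    D->A: in-degree(A)=1, level(A)>=1
    D->B: in-degree(B)=0, level(B)=1, enqueue
  process B: level=1
    B->A: in-degree(A)=0, level(A)=2, enqueue
  process A: level=2
All levels: A:2, B:1, C:0, D:0
level(A) = 2

Answer: 2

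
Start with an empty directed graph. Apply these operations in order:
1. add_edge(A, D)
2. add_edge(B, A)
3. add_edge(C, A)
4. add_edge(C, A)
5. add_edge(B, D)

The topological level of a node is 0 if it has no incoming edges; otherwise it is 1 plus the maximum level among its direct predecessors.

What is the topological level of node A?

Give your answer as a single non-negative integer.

Op 1: add_edge(A, D). Edges now: 1
Op 2: add_edge(B, A). Edges now: 2
Op 3: add_edge(C, A). Edges now: 3
Op 4: add_edge(C, A) (duplicate, no change). Edges now: 3
Op 5: add_edge(B, D). Edges now: 4
Compute levels (Kahn BFS):
  sources (in-degree 0): B, C
  process B: level=0
    B->A: in-degree(A)=1, level(A)>=1
    B->D: in-degree(D)=1, level(D)>=1
  process C: level=0
    C->A: in-degree(A)=0, level(A)=1, enqueue
  process A: level=1
    A->D: in-degree(D)=0, level(D)=2, enqueue
  process D: level=2
All levels: A:1, B:0, C:0, D:2
level(A) = 1

Answer: 1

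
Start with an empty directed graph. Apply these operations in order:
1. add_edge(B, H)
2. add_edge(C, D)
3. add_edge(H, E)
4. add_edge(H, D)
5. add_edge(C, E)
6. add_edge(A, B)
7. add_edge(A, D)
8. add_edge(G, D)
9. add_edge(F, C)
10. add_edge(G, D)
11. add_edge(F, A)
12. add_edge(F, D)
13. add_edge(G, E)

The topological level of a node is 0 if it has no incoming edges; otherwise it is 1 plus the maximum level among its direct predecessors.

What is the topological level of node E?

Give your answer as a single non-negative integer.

Op 1: add_edge(B, H). Edges now: 1
Op 2: add_edge(C, D). Edges now: 2
Op 3: add_edge(H, E). Edges now: 3
Op 4: add_edge(H, D). Edges now: 4
Op 5: add_edge(C, E). Edges now: 5
Op 6: add_edge(A, B). Edges now: 6
Op 7: add_edge(A, D). Edges now: 7
Op 8: add_edge(G, D). Edges now: 8
Op 9: add_edge(F, C). Edges now: 9
Op 10: add_edge(G, D) (duplicate, no change). Edges now: 9
Op 11: add_edge(F, A). Edges now: 10
Op 12: add_edge(F, D). Edges now: 11
Op 13: add_edge(G, E). Edges now: 12
Compute levels (Kahn BFS):
  sources (in-degree 0): F, G
  process F: level=0
    F->A: in-degree(A)=0, level(A)=1, enqueue
    F->C: in-degree(C)=0, level(C)=1, enqueue
    F->D: in-degree(D)=4, level(D)>=1
  process G: level=0
    G->D: in-degree(D)=3, level(D)>=1
    G->E: in-degree(E)=2, level(E)>=1
  process A: level=1
    A->B: in-degree(B)=0, level(B)=2, enqueue
    A->D: in-degree(D)=2, level(D)>=2
  process C: level=1
    C->D: in-degree(D)=1, level(D)>=2
    C->E: in-degree(E)=1, level(E)>=2
  process B: level=2
    B->H: in-degree(H)=0, level(H)=3, enqueue
  process H: level=3
    H->D: in-degree(D)=0, level(D)=4, enqueue
    H->E: in-degree(E)=0, level(E)=4, enqueue
  process D: level=4
  process E: level=4
All levels: A:1, B:2, C:1, D:4, E:4, F:0, G:0, H:3
level(E) = 4

Answer: 4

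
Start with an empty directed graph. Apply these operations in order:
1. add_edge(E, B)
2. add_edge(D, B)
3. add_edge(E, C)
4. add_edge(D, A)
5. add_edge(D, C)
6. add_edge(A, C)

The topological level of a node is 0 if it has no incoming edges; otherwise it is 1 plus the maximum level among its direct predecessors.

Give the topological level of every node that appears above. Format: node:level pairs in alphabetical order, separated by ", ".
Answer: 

Op 1: add_edge(E, B). Edges now: 1
Op 2: add_edge(D, B). Edges now: 2
Op 3: add_edge(E, C). Edges now: 3
Op 4: add_edge(D, A). Edges now: 4
Op 5: add_edge(D, C). Edges now: 5
Op 6: add_edge(A, C). Edges now: 6
Compute levels (Kahn BFS):
  sources (in-degree 0): D, E
  process D: level=0
    D->A: in-degree(A)=0, level(A)=1, enqueue
    D->B: in-degree(B)=1, level(B)>=1
    D->C: in-degree(C)=2, level(C)>=1
  process E: level=0
    E->B: in-degree(B)=0, level(B)=1, enqueue
    E->C: in-degree(C)=1, level(C)>=1
  process A: level=1
    A->C: in-degree(C)=0, level(C)=2, enqueue
  process B: level=1
  process C: level=2
All levels: A:1, B:1, C:2, D:0, E:0

Answer: A:1, B:1, C:2, D:0, E:0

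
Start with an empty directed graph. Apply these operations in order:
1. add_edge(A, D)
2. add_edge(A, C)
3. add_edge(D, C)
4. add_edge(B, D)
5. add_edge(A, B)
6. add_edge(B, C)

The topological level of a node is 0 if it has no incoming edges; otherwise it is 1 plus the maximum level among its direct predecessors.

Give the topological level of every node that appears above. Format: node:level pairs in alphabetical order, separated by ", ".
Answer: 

Answer: A:0, B:1, C:3, D:2

Derivation:
Op 1: add_edge(A, D). Edges now: 1
Op 2: add_edge(A, C). Edges now: 2
Op 3: add_edge(D, C). Edges now: 3
Op 4: add_edge(B, D). Edges now: 4
Op 5: add_edge(A, B). Edges now: 5
Op 6: add_edge(B, C). Edges now: 6
Compute levels (Kahn BFS):
  sources (in-degree 0): A
  process A: level=0
    A->B: in-degree(B)=0, level(B)=1, enqueue
    A->C: in-degree(C)=2, level(C)>=1
    A->D: in-degree(D)=1, level(D)>=1
  process B: level=1
    B->C: in-degree(C)=1, level(C)>=2
    B->D: in-degree(D)=0, level(D)=2, enqueue
  process D: level=2
    D->C: in-degree(C)=0, level(C)=3, enqueue
  process C: level=3
All levels: A:0, B:1, C:3, D:2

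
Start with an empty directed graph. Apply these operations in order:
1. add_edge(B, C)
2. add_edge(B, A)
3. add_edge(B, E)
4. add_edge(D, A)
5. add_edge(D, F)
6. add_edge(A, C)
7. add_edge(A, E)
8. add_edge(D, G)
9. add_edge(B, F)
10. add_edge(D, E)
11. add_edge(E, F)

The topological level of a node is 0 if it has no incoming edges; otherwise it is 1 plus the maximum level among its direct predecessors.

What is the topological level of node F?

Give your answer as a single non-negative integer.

Op 1: add_edge(B, C). Edges now: 1
Op 2: add_edge(B, A). Edges now: 2
Op 3: add_edge(B, E). Edges now: 3
Op 4: add_edge(D, A). Edges now: 4
Op 5: add_edge(D, F). Edges now: 5
Op 6: add_edge(A, C). Edges now: 6
Op 7: add_edge(A, E). Edges now: 7
Op 8: add_edge(D, G). Edges now: 8
Op 9: add_edge(B, F). Edges now: 9
Op 10: add_edge(D, E). Edges now: 10
Op 11: add_edge(E, F). Edges now: 11
Compute levels (Kahn BFS):
  sources (in-degree 0): B, D
  process B: level=0
    B->A: in-degree(A)=1, level(A)>=1
    B->C: in-degree(C)=1, level(C)>=1
    B->E: in-degree(E)=2, level(E)>=1
    B->F: in-degree(F)=2, level(F)>=1
  process D: level=0
    D->A: in-degree(A)=0, level(A)=1, enqueue
    D->E: in-degree(E)=1, level(E)>=1
    D->F: in-degree(F)=1, level(F)>=1
    D->G: in-degree(G)=0, level(G)=1, enqueue
  process A: level=1
    A->C: in-degree(C)=0, level(C)=2, enqueue
    A->E: in-degree(E)=0, level(E)=2, enqueue
  process G: level=1
  process C: level=2
  process E: level=2
    E->F: in-degree(F)=0, level(F)=3, enqueue
  process F: level=3
All levels: A:1, B:0, C:2, D:0, E:2, F:3, G:1
level(F) = 3

Answer: 3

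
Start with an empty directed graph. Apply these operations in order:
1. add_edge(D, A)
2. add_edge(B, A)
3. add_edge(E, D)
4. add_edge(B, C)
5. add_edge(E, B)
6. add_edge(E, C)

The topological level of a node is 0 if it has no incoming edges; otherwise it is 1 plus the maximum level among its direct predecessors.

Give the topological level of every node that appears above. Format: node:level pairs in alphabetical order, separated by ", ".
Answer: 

Answer: A:2, B:1, C:2, D:1, E:0

Derivation:
Op 1: add_edge(D, A). Edges now: 1
Op 2: add_edge(B, A). Edges now: 2
Op 3: add_edge(E, D). Edges now: 3
Op 4: add_edge(B, C). Edges now: 4
Op 5: add_edge(E, B). Edges now: 5
Op 6: add_edge(E, C). Edges now: 6
Compute levels (Kahn BFS):
  sources (in-degree 0): E
  process E: level=0
    E->B: in-degree(B)=0, level(B)=1, enqueue
    E->C: in-degree(C)=1, level(C)>=1
    E->D: in-degree(D)=0, level(D)=1, enqueue
  process B: level=1
    B->A: in-degree(A)=1, level(A)>=2
    B->C: in-degree(C)=0, level(C)=2, enqueue
  process D: level=1
    D->A: in-degree(A)=0, level(A)=2, enqueue
  process C: level=2
  process A: level=2
All levels: A:2, B:1, C:2, D:1, E:0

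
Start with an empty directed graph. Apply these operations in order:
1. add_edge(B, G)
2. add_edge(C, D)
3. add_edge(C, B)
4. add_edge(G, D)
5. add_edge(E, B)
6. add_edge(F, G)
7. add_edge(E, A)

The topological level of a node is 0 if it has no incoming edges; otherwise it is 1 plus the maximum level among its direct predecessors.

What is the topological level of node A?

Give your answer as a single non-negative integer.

Answer: 1

Derivation:
Op 1: add_edge(B, G). Edges now: 1
Op 2: add_edge(C, D). Edges now: 2
Op 3: add_edge(C, B). Edges now: 3
Op 4: add_edge(G, D). Edges now: 4
Op 5: add_edge(E, B). Edges now: 5
Op 6: add_edge(F, G). Edges now: 6
Op 7: add_edge(E, A). Edges now: 7
Compute levels (Kahn BFS):
  sources (in-degree 0): C, E, F
  process C: level=0
    C->B: in-degree(B)=1, level(B)>=1
    C->D: in-degree(D)=1, level(D)>=1
  process E: level=0
    E->A: in-degree(A)=0, level(A)=1, enqueue
    E->B: in-degree(B)=0, level(B)=1, enqueue
  process F: level=0
    F->G: in-degree(G)=1, level(G)>=1
  process A: level=1
  process B: level=1
    B->G: in-degree(G)=0, level(G)=2, enqueue
  process G: level=2
    G->D: in-degree(D)=0, level(D)=3, enqueue
  process D: level=3
All levels: A:1, B:1, C:0, D:3, E:0, F:0, G:2
level(A) = 1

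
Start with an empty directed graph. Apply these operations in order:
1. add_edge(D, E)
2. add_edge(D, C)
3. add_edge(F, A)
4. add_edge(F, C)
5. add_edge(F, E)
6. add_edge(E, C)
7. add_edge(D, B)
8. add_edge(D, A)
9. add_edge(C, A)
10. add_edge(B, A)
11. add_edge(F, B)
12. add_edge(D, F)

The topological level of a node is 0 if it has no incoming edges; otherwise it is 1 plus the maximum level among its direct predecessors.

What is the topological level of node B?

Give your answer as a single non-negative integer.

Answer: 2

Derivation:
Op 1: add_edge(D, E). Edges now: 1
Op 2: add_edge(D, C). Edges now: 2
Op 3: add_edge(F, A). Edges now: 3
Op 4: add_edge(F, C). Edges now: 4
Op 5: add_edge(F, E). Edges now: 5
Op 6: add_edge(E, C). Edges now: 6
Op 7: add_edge(D, B). Edges now: 7
Op 8: add_edge(D, A). Edges now: 8
Op 9: add_edge(C, A). Edges now: 9
Op 10: add_edge(B, A). Edges now: 10
Op 11: add_edge(F, B). Edges now: 11
Op 12: add_edge(D, F). Edges now: 12
Compute levels (Kahn BFS):
  sources (in-degree 0): D
  process D: level=0
    D->A: in-degree(A)=3, level(A)>=1
    D->B: in-degree(B)=1, level(B)>=1
    D->C: in-degree(C)=2, level(C)>=1
    D->E: in-degree(E)=1, level(E)>=1
    D->F: in-degree(F)=0, level(F)=1, enqueue
  process F: level=1
    F->A: in-degree(A)=2, level(A)>=2
    F->B: in-degree(B)=0, level(B)=2, enqueue
    F->C: in-degree(C)=1, level(C)>=2
    F->E: in-degree(E)=0, level(E)=2, enqueue
  process B: level=2
    B->A: in-degree(A)=1, level(A)>=3
  process E: level=2
    E->C: in-degree(C)=0, level(C)=3, enqueue
  process C: level=3
    C->A: in-degree(A)=0, level(A)=4, enqueue
  process A: level=4
All levels: A:4, B:2, C:3, D:0, E:2, F:1
level(B) = 2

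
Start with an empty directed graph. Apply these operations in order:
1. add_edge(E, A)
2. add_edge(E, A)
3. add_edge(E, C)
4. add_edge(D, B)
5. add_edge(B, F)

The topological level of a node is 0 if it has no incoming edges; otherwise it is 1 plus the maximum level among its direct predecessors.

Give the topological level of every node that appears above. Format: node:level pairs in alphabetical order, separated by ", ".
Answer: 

Answer: A:1, B:1, C:1, D:0, E:0, F:2

Derivation:
Op 1: add_edge(E, A). Edges now: 1
Op 2: add_edge(E, A) (duplicate, no change). Edges now: 1
Op 3: add_edge(E, C). Edges now: 2
Op 4: add_edge(D, B). Edges now: 3
Op 5: add_edge(B, F). Edges now: 4
Compute levels (Kahn BFS):
  sources (in-degree 0): D, E
  process D: level=0
    D->B: in-degree(B)=0, level(B)=1, enqueue
  process E: level=0
    E->A: in-degree(A)=0, level(A)=1, enqueue
    E->C: in-degree(C)=0, level(C)=1, enqueue
  process B: level=1
    B->F: in-degree(F)=0, level(F)=2, enqueue
  process A: level=1
  process C: level=1
  process F: level=2
All levels: A:1, B:1, C:1, D:0, E:0, F:2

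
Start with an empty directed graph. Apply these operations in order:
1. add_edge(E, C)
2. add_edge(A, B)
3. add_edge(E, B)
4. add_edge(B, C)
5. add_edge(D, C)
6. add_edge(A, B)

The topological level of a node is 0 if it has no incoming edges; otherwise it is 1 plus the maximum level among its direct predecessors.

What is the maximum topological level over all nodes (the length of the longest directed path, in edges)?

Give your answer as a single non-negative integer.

Op 1: add_edge(E, C). Edges now: 1
Op 2: add_edge(A, B). Edges now: 2
Op 3: add_edge(E, B). Edges now: 3
Op 4: add_edge(B, C). Edges now: 4
Op 5: add_edge(D, C). Edges now: 5
Op 6: add_edge(A, B) (duplicate, no change). Edges now: 5
Compute levels (Kahn BFS):
  sources (in-degree 0): A, D, E
  process A: level=0
    A->B: in-degree(B)=1, level(B)>=1
  process D: level=0
    D->C: in-degree(C)=2, level(C)>=1
  process E: level=0
    E->B: in-degree(B)=0, level(B)=1, enqueue
    E->C: in-degree(C)=1, level(C)>=1
  process B: level=1
    B->C: in-degree(C)=0, level(C)=2, enqueue
  process C: level=2
All levels: A:0, B:1, C:2, D:0, E:0
max level = 2

Answer: 2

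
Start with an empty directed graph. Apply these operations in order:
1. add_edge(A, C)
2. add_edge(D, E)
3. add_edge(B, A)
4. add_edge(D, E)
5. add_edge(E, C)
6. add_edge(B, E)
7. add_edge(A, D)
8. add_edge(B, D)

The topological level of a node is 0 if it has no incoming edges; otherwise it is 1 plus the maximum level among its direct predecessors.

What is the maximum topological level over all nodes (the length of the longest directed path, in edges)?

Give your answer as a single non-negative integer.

Op 1: add_edge(A, C). Edges now: 1
Op 2: add_edge(D, E). Edges now: 2
Op 3: add_edge(B, A). Edges now: 3
Op 4: add_edge(D, E) (duplicate, no change). Edges now: 3
Op 5: add_edge(E, C). Edges now: 4
Op 6: add_edge(B, E). Edges now: 5
Op 7: add_edge(A, D). Edges now: 6
Op 8: add_edge(B, D). Edges now: 7
Compute levels (Kahn BFS):
  sources (in-degree 0): B
  process B: level=0
    B->A: in-degree(A)=0, level(A)=1, enqueue
    B->D: in-degree(D)=1, level(D)>=1
    B->E: in-degree(E)=1, level(E)>=1
  process A: level=1
    A->C: in-degree(C)=1, level(C)>=2
    A->D: in-degree(D)=0, level(D)=2, enqueue
  process D: level=2
    D->E: in-degree(E)=0, level(E)=3, enqueue
  process E: level=3
    E->C: in-degree(C)=0, level(C)=4, enqueue
  process C: level=4
All levels: A:1, B:0, C:4, D:2, E:3
max level = 4

Answer: 4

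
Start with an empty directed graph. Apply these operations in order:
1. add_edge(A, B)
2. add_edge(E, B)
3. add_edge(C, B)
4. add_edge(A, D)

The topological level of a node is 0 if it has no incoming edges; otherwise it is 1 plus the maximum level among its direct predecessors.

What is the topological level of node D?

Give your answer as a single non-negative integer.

Answer: 1

Derivation:
Op 1: add_edge(A, B). Edges now: 1
Op 2: add_edge(E, B). Edges now: 2
Op 3: add_edge(C, B). Edges now: 3
Op 4: add_edge(A, D). Edges now: 4
Compute levels (Kahn BFS):
  sources (in-degree 0): A, C, E
  process A: level=0
    A->B: in-degree(B)=2, level(B)>=1
    A->D: in-degree(D)=0, level(D)=1, enqueue
  process C: level=0
    C->B: in-degree(B)=1, level(B)>=1
  process E: level=0
    E->B: in-degree(B)=0, level(B)=1, enqueue
  process D: level=1
  process B: level=1
All levels: A:0, B:1, C:0, D:1, E:0
level(D) = 1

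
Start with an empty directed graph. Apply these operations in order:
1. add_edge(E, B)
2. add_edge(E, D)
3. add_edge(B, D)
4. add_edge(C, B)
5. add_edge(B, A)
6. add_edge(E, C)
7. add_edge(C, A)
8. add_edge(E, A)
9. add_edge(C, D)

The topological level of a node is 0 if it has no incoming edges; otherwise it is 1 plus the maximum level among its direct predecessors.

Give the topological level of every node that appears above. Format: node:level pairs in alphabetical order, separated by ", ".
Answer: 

Answer: A:3, B:2, C:1, D:3, E:0

Derivation:
Op 1: add_edge(E, B). Edges now: 1
Op 2: add_edge(E, D). Edges now: 2
Op 3: add_edge(B, D). Edges now: 3
Op 4: add_edge(C, B). Edges now: 4
Op 5: add_edge(B, A). Edges now: 5
Op 6: add_edge(E, C). Edges now: 6
Op 7: add_edge(C, A). Edges now: 7
Op 8: add_edge(E, A). Edges now: 8
Op 9: add_edge(C, D). Edges now: 9
Compute levels (Kahn BFS):
  sources (in-degree 0): E
  process E: level=0
    E->A: in-degree(A)=2, level(A)>=1
    E->B: in-degree(B)=1, level(B)>=1
    E->C: in-degree(C)=0, level(C)=1, enqueue
    E->D: in-degree(D)=2, level(D)>=1
  process C: level=1
    C->A: in-degree(A)=1, level(A)>=2
    C->B: in-degree(B)=0, level(B)=2, enqueue
    C->D: in-degree(D)=1, level(D)>=2
  process B: level=2
    B->A: in-degree(A)=0, level(A)=3, enqueue
    B->D: in-degree(D)=0, level(D)=3, enqueue
  process A: level=3
  process D: level=3
All levels: A:3, B:2, C:1, D:3, E:0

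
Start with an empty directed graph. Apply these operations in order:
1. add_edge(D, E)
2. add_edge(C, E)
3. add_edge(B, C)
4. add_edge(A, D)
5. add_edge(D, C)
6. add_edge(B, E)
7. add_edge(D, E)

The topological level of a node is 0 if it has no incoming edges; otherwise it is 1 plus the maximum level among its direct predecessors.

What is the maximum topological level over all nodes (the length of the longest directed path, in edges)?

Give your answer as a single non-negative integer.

Op 1: add_edge(D, E). Edges now: 1
Op 2: add_edge(C, E). Edges now: 2
Op 3: add_edge(B, C). Edges now: 3
Op 4: add_edge(A, D). Edges now: 4
Op 5: add_edge(D, C). Edges now: 5
Op 6: add_edge(B, E). Edges now: 6
Op 7: add_edge(D, E) (duplicate, no change). Edges now: 6
Compute levels (Kahn BFS):
  sources (in-degree 0): A, B
  process A: level=0
    A->D: in-degree(D)=0, level(D)=1, enqueue
  process B: level=0
    B->C: in-degree(C)=1, level(C)>=1
    B->E: in-degree(E)=2, level(E)>=1
  process D: level=1
    D->C: in-degree(C)=0, level(C)=2, enqueue
    D->E: in-degree(E)=1, level(E)>=2
  process C: level=2
    C->E: in-degree(E)=0, level(E)=3, enqueue
  process E: level=3
All levels: A:0, B:0, C:2, D:1, E:3
max level = 3

Answer: 3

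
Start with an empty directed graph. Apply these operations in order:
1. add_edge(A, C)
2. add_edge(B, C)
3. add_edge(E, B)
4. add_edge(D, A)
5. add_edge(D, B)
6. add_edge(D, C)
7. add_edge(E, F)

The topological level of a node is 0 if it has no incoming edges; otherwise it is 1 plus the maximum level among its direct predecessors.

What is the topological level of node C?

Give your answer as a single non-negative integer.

Op 1: add_edge(A, C). Edges now: 1
Op 2: add_edge(B, C). Edges now: 2
Op 3: add_edge(E, B). Edges now: 3
Op 4: add_edge(D, A). Edges now: 4
Op 5: add_edge(D, B). Edges now: 5
Op 6: add_edge(D, C). Edges now: 6
Op 7: add_edge(E, F). Edges now: 7
Compute levels (Kahn BFS):
  sources (in-degree 0): D, E
  process D: level=0
    D->A: in-degree(A)=0, level(A)=1, enqueue
    D->B: in-degree(B)=1, level(B)>=1
    D->C: in-degree(C)=2, level(C)>=1
  process E: level=0
    E->B: in-degree(B)=0, level(B)=1, enqueue
    E->F: in-degree(F)=0, level(F)=1, enqueue
  process A: level=1
    A->C: in-degree(C)=1, level(C)>=2
  process B: level=1
    B->C: in-degree(C)=0, level(C)=2, enqueue
  process F: level=1
  process C: level=2
All levels: A:1, B:1, C:2, D:0, E:0, F:1
level(C) = 2

Answer: 2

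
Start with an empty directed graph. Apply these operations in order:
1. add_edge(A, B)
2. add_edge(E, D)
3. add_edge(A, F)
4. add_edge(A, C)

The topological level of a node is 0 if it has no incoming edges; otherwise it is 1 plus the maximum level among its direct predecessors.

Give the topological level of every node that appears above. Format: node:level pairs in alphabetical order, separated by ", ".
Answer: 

Op 1: add_edge(A, B). Edges now: 1
Op 2: add_edge(E, D). Edges now: 2
Op 3: add_edge(A, F). Edges now: 3
Op 4: add_edge(A, C). Edges now: 4
Compute levels (Kahn BFS):
  sources (in-degree 0): A, E
  process A: level=0
    A->B: in-degree(B)=0, level(B)=1, enqueue
    A->C: in-degree(C)=0, level(C)=1, enqueue
    A->F: in-degree(F)=0, level(F)=1, enqueue
  process E: level=0
    E->D: in-degree(D)=0, level(D)=1, enqueue
  process B: level=1
  process C: level=1
  process F: level=1
  process D: level=1
All levels: A:0, B:1, C:1, D:1, E:0, F:1

Answer: A:0, B:1, C:1, D:1, E:0, F:1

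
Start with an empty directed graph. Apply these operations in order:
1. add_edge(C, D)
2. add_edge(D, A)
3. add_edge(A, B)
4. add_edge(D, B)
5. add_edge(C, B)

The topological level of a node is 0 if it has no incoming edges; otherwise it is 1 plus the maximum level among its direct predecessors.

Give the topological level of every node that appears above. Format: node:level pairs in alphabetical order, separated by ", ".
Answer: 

Op 1: add_edge(C, D). Edges now: 1
Op 2: add_edge(D, A). Edges now: 2
Op 3: add_edge(A, B). Edges now: 3
Op 4: add_edge(D, B). Edges now: 4
Op 5: add_edge(C, B). Edges now: 5
Compute levels (Kahn BFS):
  sources (in-degree 0): C
  process C: level=0
    C->B: in-degree(B)=2, level(B)>=1
    C->D: in-degree(D)=0, level(D)=1, enqueue
  process D: level=1
    D->A: in-degree(A)=0, level(A)=2, enqueue
    D->B: in-degree(B)=1, level(B)>=2
  process A: level=2
    A->B: in-degree(B)=0, level(B)=3, enqueue
  process B: level=3
All levels: A:2, B:3, C:0, D:1

Answer: A:2, B:3, C:0, D:1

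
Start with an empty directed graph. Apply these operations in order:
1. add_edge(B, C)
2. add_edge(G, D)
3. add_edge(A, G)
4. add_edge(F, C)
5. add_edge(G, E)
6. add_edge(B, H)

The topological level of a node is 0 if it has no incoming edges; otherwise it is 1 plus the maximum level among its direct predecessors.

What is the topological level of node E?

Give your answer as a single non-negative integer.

Answer: 2

Derivation:
Op 1: add_edge(B, C). Edges now: 1
Op 2: add_edge(G, D). Edges now: 2
Op 3: add_edge(A, G). Edges now: 3
Op 4: add_edge(F, C). Edges now: 4
Op 5: add_edge(G, E). Edges now: 5
Op 6: add_edge(B, H). Edges now: 6
Compute levels (Kahn BFS):
  sources (in-degree 0): A, B, F
  process A: level=0
    A->G: in-degree(G)=0, level(G)=1, enqueue
  process B: level=0
    B->C: in-degree(C)=1, level(C)>=1
    B->H: in-degree(H)=0, level(H)=1, enqueue
  process F: level=0
    F->C: in-degree(C)=0, level(C)=1, enqueue
  process G: level=1
    G->D: in-degree(D)=0, level(D)=2, enqueue
    G->E: in-degree(E)=0, level(E)=2, enqueue
  process H: level=1
  process C: level=1
  process D: level=2
  process E: level=2
All levels: A:0, B:0, C:1, D:2, E:2, F:0, G:1, H:1
level(E) = 2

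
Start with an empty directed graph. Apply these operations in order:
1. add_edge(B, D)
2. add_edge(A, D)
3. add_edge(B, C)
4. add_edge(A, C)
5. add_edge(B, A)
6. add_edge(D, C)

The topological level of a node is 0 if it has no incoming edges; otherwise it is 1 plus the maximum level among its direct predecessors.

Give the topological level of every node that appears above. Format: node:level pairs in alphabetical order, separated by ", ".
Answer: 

Answer: A:1, B:0, C:3, D:2

Derivation:
Op 1: add_edge(B, D). Edges now: 1
Op 2: add_edge(A, D). Edges now: 2
Op 3: add_edge(B, C). Edges now: 3
Op 4: add_edge(A, C). Edges now: 4
Op 5: add_edge(B, A). Edges now: 5
Op 6: add_edge(D, C). Edges now: 6
Compute levels (Kahn BFS):
  sources (in-degree 0): B
  process B: level=0
    B->A: in-degree(A)=0, level(A)=1, enqueue
    B->C: in-degree(C)=2, level(C)>=1
    B->D: in-degree(D)=1, level(D)>=1
  process A: level=1
    A->C: in-degree(C)=1, level(C)>=2
    A->D: in-degree(D)=0, level(D)=2, enqueue
  process D: level=2
    D->C: in-degree(C)=0, level(C)=3, enqueue
  process C: level=3
All levels: A:1, B:0, C:3, D:2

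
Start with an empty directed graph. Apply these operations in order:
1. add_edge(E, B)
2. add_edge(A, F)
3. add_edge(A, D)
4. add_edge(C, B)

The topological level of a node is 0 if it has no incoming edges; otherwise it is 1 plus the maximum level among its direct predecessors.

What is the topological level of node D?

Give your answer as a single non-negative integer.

Answer: 1

Derivation:
Op 1: add_edge(E, B). Edges now: 1
Op 2: add_edge(A, F). Edges now: 2
Op 3: add_edge(A, D). Edges now: 3
Op 4: add_edge(C, B). Edges now: 4
Compute levels (Kahn BFS):
  sources (in-degree 0): A, C, E
  process A: level=0
    A->D: in-degree(D)=0, level(D)=1, enqueue
    A->F: in-degree(F)=0, level(F)=1, enqueue
  process C: level=0
    C->B: in-degree(B)=1, level(B)>=1
  process E: level=0
    E->B: in-degree(B)=0, level(B)=1, enqueue
  process D: level=1
  process F: level=1
  process B: level=1
All levels: A:0, B:1, C:0, D:1, E:0, F:1
level(D) = 1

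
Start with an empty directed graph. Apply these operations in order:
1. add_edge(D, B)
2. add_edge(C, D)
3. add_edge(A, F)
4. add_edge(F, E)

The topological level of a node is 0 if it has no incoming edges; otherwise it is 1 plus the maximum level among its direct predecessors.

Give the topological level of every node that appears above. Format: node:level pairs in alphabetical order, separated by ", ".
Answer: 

Answer: A:0, B:2, C:0, D:1, E:2, F:1

Derivation:
Op 1: add_edge(D, B). Edges now: 1
Op 2: add_edge(C, D). Edges now: 2
Op 3: add_edge(A, F). Edges now: 3
Op 4: add_edge(F, E). Edges now: 4
Compute levels (Kahn BFS):
  sources (in-degree 0): A, C
  process A: level=0
    A->F: in-degree(F)=0, level(F)=1, enqueue
  process C: level=0
    C->D: in-degree(D)=0, level(D)=1, enqueue
  process F: level=1
    F->E: in-degree(E)=0, level(E)=2, enqueue
  process D: level=1
    D->B: in-degree(B)=0, level(B)=2, enqueue
  process E: level=2
  process B: level=2
All levels: A:0, B:2, C:0, D:1, E:2, F:1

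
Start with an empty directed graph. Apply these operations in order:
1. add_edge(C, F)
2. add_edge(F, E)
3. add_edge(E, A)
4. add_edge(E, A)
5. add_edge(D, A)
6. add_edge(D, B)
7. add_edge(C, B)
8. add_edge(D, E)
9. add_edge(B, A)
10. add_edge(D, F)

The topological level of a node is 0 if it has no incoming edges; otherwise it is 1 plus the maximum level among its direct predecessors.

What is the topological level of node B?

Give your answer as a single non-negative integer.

Op 1: add_edge(C, F). Edges now: 1
Op 2: add_edge(F, E). Edges now: 2
Op 3: add_edge(E, A). Edges now: 3
Op 4: add_edge(E, A) (duplicate, no change). Edges now: 3
Op 5: add_edge(D, A). Edges now: 4
Op 6: add_edge(D, B). Edges now: 5
Op 7: add_edge(C, B). Edges now: 6
Op 8: add_edge(D, E). Edges now: 7
Op 9: add_edge(B, A). Edges now: 8
Op 10: add_edge(D, F). Edges now: 9
Compute levels (Kahn BFS):
  sources (in-degree 0): C, D
  process C: level=0
    C->B: in-degree(B)=1, level(B)>=1
    C->F: in-degree(F)=1, level(F)>=1
  process D: level=0
    D->A: in-degree(A)=2, level(A)>=1
    D->B: in-degree(B)=0, level(B)=1, enqueue
    D->E: in-degree(E)=1, level(E)>=1
    D->F: in-degree(F)=0, level(F)=1, enqueue
  process B: level=1
    B->A: in-degree(A)=1, level(A)>=2
  process F: level=1
    F->E: in-degree(E)=0, level(E)=2, enqueue
  process E: level=2
    E->A: in-degree(A)=0, level(A)=3, enqueue
  process A: level=3
All levels: A:3, B:1, C:0, D:0, E:2, F:1
level(B) = 1

Answer: 1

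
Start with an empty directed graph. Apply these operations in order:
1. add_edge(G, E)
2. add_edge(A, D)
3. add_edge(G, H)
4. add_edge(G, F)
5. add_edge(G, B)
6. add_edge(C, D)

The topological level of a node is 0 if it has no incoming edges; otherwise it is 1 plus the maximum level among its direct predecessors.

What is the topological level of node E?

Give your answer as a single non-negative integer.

Op 1: add_edge(G, E). Edges now: 1
Op 2: add_edge(A, D). Edges now: 2
Op 3: add_edge(G, H). Edges now: 3
Op 4: add_edge(G, F). Edges now: 4
Op 5: add_edge(G, B). Edges now: 5
Op 6: add_edge(C, D). Edges now: 6
Compute levels (Kahn BFS):
  sources (in-degree 0): A, C, G
  process A: level=0
    A->D: in-degree(D)=1, level(D)>=1
  process C: level=0
    C->D: in-degree(D)=0, level(D)=1, enqueue
  process G: level=0
    G->B: in-degree(B)=0, level(B)=1, enqueue
    G->E: in-degree(E)=0, level(E)=1, enqueue
    G->F: in-degree(F)=0, level(F)=1, enqueue
    G->H: in-degree(H)=0, level(H)=1, enqueue
  process D: level=1
  process B: level=1
  process E: level=1
  process F: level=1
  process H: level=1
All levels: A:0, B:1, C:0, D:1, E:1, F:1, G:0, H:1
level(E) = 1

Answer: 1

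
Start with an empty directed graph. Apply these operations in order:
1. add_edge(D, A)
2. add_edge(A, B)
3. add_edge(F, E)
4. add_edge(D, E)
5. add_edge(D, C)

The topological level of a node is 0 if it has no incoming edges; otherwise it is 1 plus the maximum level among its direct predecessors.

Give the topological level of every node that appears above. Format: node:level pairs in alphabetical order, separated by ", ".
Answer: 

Op 1: add_edge(D, A). Edges now: 1
Op 2: add_edge(A, B). Edges now: 2
Op 3: add_edge(F, E). Edges now: 3
Op 4: add_edge(D, E). Edges now: 4
Op 5: add_edge(D, C). Edges now: 5
Compute levels (Kahn BFS):
  sources (in-degree 0): D, F
  process D: level=0
    D->A: in-degree(A)=0, level(A)=1, enqueue
    D->C: in-degree(C)=0, level(C)=1, enqueue
    D->E: in-degree(E)=1, level(E)>=1
  process F: level=0
    F->E: in-degree(E)=0, level(E)=1, enqueue
  process A: level=1
    A->B: in-degree(B)=0, level(B)=2, enqueue
  process C: level=1
  process E: level=1
  process B: level=2
All levels: A:1, B:2, C:1, D:0, E:1, F:0

Answer: A:1, B:2, C:1, D:0, E:1, F:0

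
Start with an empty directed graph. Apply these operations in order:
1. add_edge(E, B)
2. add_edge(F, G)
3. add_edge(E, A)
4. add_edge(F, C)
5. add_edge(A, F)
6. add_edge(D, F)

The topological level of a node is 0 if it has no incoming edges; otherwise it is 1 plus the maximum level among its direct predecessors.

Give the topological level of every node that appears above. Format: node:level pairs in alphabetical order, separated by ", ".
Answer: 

Op 1: add_edge(E, B). Edges now: 1
Op 2: add_edge(F, G). Edges now: 2
Op 3: add_edge(E, A). Edges now: 3
Op 4: add_edge(F, C). Edges now: 4
Op 5: add_edge(A, F). Edges now: 5
Op 6: add_edge(D, F). Edges now: 6
Compute levels (Kahn BFS):
  sources (in-degree 0): D, E
  process D: level=0
    D->F: in-degree(F)=1, level(F)>=1
  process E: level=0
    E->A: in-degree(A)=0, level(A)=1, enqueue
    E->B: in-degree(B)=0, level(B)=1, enqueue
  process A: level=1
    A->F: in-degree(F)=0, level(F)=2, enqueue
  process B: level=1
  process F: level=2
    F->C: in-degree(C)=0, level(C)=3, enqueue
    F->G: in-degree(G)=0, level(G)=3, enqueue
  process C: level=3
  process G: level=3
All levels: A:1, B:1, C:3, D:0, E:0, F:2, G:3

Answer: A:1, B:1, C:3, D:0, E:0, F:2, G:3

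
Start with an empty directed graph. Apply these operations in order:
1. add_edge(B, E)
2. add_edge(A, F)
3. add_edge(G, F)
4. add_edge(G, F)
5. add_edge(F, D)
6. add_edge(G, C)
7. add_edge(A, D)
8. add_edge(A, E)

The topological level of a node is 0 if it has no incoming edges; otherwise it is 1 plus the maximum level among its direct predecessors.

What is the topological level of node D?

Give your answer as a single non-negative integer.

Op 1: add_edge(B, E). Edges now: 1
Op 2: add_edge(A, F). Edges now: 2
Op 3: add_edge(G, F). Edges now: 3
Op 4: add_edge(G, F) (duplicate, no change). Edges now: 3
Op 5: add_edge(F, D). Edges now: 4
Op 6: add_edge(G, C). Edges now: 5
Op 7: add_edge(A, D). Edges now: 6
Op 8: add_edge(A, E). Edges now: 7
Compute levels (Kahn BFS):
  sources (in-degree 0): A, B, G
  process A: level=0
    A->D: in-degree(D)=1, level(D)>=1
    A->E: in-degree(E)=1, level(E)>=1
    A->F: in-degree(F)=1, level(F)>=1
  process B: level=0
    B->E: in-degree(E)=0, level(E)=1, enqueue
  process G: level=0
    G->C: in-degree(C)=0, level(C)=1, enqueue
    G->F: in-degree(F)=0, level(F)=1, enqueue
  process E: level=1
  process C: level=1
  process F: level=1
    F->D: in-degree(D)=0, level(D)=2, enqueue
  process D: level=2
All levels: A:0, B:0, C:1, D:2, E:1, F:1, G:0
level(D) = 2

Answer: 2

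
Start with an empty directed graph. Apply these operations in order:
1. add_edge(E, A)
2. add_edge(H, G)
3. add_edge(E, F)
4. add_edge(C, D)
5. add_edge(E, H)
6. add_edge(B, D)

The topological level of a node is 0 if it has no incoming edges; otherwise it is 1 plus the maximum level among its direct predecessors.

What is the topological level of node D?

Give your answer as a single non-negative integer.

Answer: 1

Derivation:
Op 1: add_edge(E, A). Edges now: 1
Op 2: add_edge(H, G). Edges now: 2
Op 3: add_edge(E, F). Edges now: 3
Op 4: add_edge(C, D). Edges now: 4
Op 5: add_edge(E, H). Edges now: 5
Op 6: add_edge(B, D). Edges now: 6
Compute levels (Kahn BFS):
  sources (in-degree 0): B, C, E
  process B: level=0
    B->D: in-degree(D)=1, level(D)>=1
  process C: level=0
    C->D: in-degree(D)=0, level(D)=1, enqueue
  process E: level=0
    E->A: in-degree(A)=0, level(A)=1, enqueue
    E->F: in-degree(F)=0, level(F)=1, enqueue
    E->H: in-degree(H)=0, level(H)=1, enqueue
  process D: level=1
  process A: level=1
  process F: level=1
  process H: level=1
    H->G: in-degree(G)=0, level(G)=2, enqueue
  process G: level=2
All levels: A:1, B:0, C:0, D:1, E:0, F:1, G:2, H:1
level(D) = 1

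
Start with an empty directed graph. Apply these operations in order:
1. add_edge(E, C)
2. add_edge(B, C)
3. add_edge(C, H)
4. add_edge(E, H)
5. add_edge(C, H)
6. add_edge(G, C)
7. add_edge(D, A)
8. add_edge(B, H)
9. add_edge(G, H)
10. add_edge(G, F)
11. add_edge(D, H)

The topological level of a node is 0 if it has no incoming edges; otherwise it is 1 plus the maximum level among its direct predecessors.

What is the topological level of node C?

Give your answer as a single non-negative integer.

Answer: 1

Derivation:
Op 1: add_edge(E, C). Edges now: 1
Op 2: add_edge(B, C). Edges now: 2
Op 3: add_edge(C, H). Edges now: 3
Op 4: add_edge(E, H). Edges now: 4
Op 5: add_edge(C, H) (duplicate, no change). Edges now: 4
Op 6: add_edge(G, C). Edges now: 5
Op 7: add_edge(D, A). Edges now: 6
Op 8: add_edge(B, H). Edges now: 7
Op 9: add_edge(G, H). Edges now: 8
Op 10: add_edge(G, F). Edges now: 9
Op 11: add_edge(D, H). Edges now: 10
Compute levels (Kahn BFS):
  sources (in-degree 0): B, D, E, G
  process B: level=0
    B->C: in-degree(C)=2, level(C)>=1
    B->H: in-degree(H)=4, level(H)>=1
  process D: level=0
    D->A: in-degree(A)=0, level(A)=1, enqueue
    D->H: in-degree(H)=3, level(H)>=1
  process E: level=0
    E->C: in-degree(C)=1, level(C)>=1
    E->H: in-degree(H)=2, level(H)>=1
  process G: level=0
    G->C: in-degree(C)=0, level(C)=1, enqueue
    G->F: in-degree(F)=0, level(F)=1, enqueue
    G->H: in-degree(H)=1, level(H)>=1
  process A: level=1
  process C: level=1
    C->H: in-degree(H)=0, level(H)=2, enqueue
  process F: level=1
  process H: level=2
All levels: A:1, B:0, C:1, D:0, E:0, F:1, G:0, H:2
level(C) = 1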